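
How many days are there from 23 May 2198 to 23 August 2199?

457

Day-of-year of May 23, 2198: 143.
Day-of-year of August 23, 2199: 235.
2198 has 365 days, so 365 − 143 = 222 days remain in 2198.
Total: 222 + 235 = 457 days.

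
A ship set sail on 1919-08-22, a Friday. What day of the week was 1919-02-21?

Count forward from the earlier date (February 21, 1919) to the later (August 22, 1919):
February 1919: 28 − 21 = 7 days remain (1919 is not a leap year, so February has 28 days).
Then March (31), April (30), May (31), June (30), July (31): 31 + 30 + 31 + 30 + 31 = 153 days.
August 1–22, 1919: 22 days.
Total: 7 + 153 + 22 = 182 days.
182 is a multiple of 7, so 1919-02-21 falls on the same weekday: Friday.

Friday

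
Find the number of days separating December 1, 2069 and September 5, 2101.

Day-of-year of December 1, 2069: 335.
Day-of-year of September 5, 2101: 248.
2069 has 365 days, so 365 − 335 = 30 days remain in 2069.
Full years 2070–2100: 24 common + 7 leap = 24×365 + 7×366 = 11322 days.
Total: 30 + 11322 + 248 = 11600 days.

11600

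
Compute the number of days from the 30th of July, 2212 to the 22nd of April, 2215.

Day-of-year of July 30, 2212: 212.
Day-of-year of April 22, 2215: 112.
2212 has 366 days, so 366 − 212 = 154 days remain in 2212.
Full years: 2213: 365; 2214: 365. Sum = 730.
Total: 154 + 730 + 112 = 996 days.

996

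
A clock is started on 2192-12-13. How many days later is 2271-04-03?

28599

Day-of-year of December 13, 2192: 348.
Day-of-year of April 3, 2271: 93.
2192 has 366 days, so 366 − 348 = 18 days remain in 2192.
Full years 2193–2270: 60 common + 18 leap = 60×365 + 18×366 = 28488 days.
Total: 18 + 28488 + 93 = 28599 days.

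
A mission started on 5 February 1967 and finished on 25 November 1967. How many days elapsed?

293

February 1967: 28 − 5 = 23 days remain (1967 is not a leap year, so February has 28 days).
Then March (31), April (30), May (31), June (30), July (31), August (31), September (30), October (31): 31 + 30 + 31 + 30 + 31 + 31 + 30 + 31 = 245 days.
November 1–25, 1967: 25 days.
Total: 23 + 245 + 25 = 293 days.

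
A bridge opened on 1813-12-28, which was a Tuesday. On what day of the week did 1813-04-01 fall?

Count forward from the earlier date (April 1, 1813) to the later (December 28, 1813):
April 1813: 30 − 1 = 29 days remain.
Then May (31), June (30), July (31), August (31), September (30), October (31), November (30): 31 + 30 + 31 + 31 + 30 + 31 + 30 = 214 days.
December 1–28, 1813: 28 days.
Total: 29 + 214 + 28 = 271 days.
271 mod 7 = 5, so 5 days before Tuesday is Thursday.

Thursday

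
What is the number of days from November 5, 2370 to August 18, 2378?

Day-of-year of November 5, 2370: 309.
Day-of-year of August 18, 2378: 230.
2370 has 365 days, so 365 − 309 = 56 days remain in 2370.
Full years 2371–2377: 5 common + 2 leap = 5×365 + 2×366 = 2557 days.
Total: 56 + 2557 + 230 = 2843 days.

2843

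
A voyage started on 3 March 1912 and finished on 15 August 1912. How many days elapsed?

March 1912: 31 − 3 = 28 days remain.
Then April (30), May (31), June (30), July (31): 30 + 31 + 30 + 31 = 122 days.
August 1–15, 1912: 15 days.
Total: 28 + 122 + 15 = 165 days.

165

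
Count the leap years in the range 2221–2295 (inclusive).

18

Years divisible by 4: 2224, 2228, …, 2292 — 18 in all.
No century exceptions apply. Count: 18.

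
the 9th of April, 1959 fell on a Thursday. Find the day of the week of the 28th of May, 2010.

Friday

Day-of-year of April 9, 1959: 99.
Day-of-year of May 28, 2010: 148.
1959 has 365 days, so 365 − 99 = 266 days remain in 1959.
Full years 1960–2009: 37 common + 13 leap = 37×365 + 13×366 = 18263 days.
Total: 266 + 18263 + 148 = 18677 days.
18677 mod 7 = 1, so 1 day after Thursday is Friday.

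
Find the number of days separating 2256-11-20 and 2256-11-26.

Within November 2256: 26 − 20 = 6 days.

6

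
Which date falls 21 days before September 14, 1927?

August 24, 1927

Count 21 days before September 14, 1927:
August 1927: 31 − 24 = 7 days remain.
September 1–14, 1927: 14 days.
Total: 7 + 14 = 21 days.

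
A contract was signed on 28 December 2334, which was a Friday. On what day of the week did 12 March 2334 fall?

Count forward from the earlier date (March 12, 2334) to the later (December 28, 2334):
March 2334: 31 − 12 = 19 days remain.
Then April (30), May (31), June (30), July (31), August (31), September (30), October (31), November (30): 30 + 31 + 30 + 31 + 31 + 30 + 31 + 30 = 244 days.
December 1–28, 2334: 28 days.
Total: 19 + 244 + 28 = 291 days.
291 mod 7 = 4, so 4 days before Friday is Monday.

Monday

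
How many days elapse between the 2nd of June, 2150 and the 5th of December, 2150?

186

June 2150: 30 − 2 = 28 days remain.
Then July (31), August (31), September (30), October (31), November (30): 31 + 31 + 30 + 31 + 30 = 153 days.
December 1–5, 2150: 5 days.
Total: 28 + 153 + 5 = 186 days.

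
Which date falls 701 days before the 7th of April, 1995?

the 6th of May, 1993

Count 701 days before April 7, 1995:
May 1993: 31 − 6 = 25 days remain.
Then 22 full months totalling 669 days.
April 1–7, 1995: 7 days.
Total: 25 + 669 + 7 = 701 days.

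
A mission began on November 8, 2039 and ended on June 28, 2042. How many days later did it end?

963

November 8, 2039 → November 8, 2040: 366 days (2040 is a leap year).
November 8, 2040 → November 8, 2041: 365 days.
November 2041: 30 − 8 = 22 days remain.
Then December (31), January (31), February 2042 (28), March (31), April (30), May (31): 31 + 31 + 28 + 31 + 30 + 31 = 182 days.
June 1–28, 2042: 28 days.
Residual: 232 days.
Total: 963 days.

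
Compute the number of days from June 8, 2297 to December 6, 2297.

181

June 2297: 30 − 8 = 22 days remain.
Then July (31), August (31), September (30), October (31), November (30): 31 + 31 + 30 + 31 + 30 = 153 days.
December 1–6, 2297: 6 days.
Total: 22 + 153 + 6 = 181 days.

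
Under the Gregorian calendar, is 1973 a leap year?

No

1973 is not a leap year.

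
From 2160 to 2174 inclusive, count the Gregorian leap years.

Years divisible by 4 in [2160, 2174]: 2160, 2164, 2168, 2172.
No century exceptions apply. Count: 4.

4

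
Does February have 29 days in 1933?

1933 is not a leap year.

No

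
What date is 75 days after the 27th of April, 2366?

the 11th of July, 2366

Count 75 days after April 27, 2366:
April 2366: 30 − 27 = 3 days remain.
Then May (31), June (30): 31 + 30 = 61 days.
July 1–11, 2366: 11 days.
Total: 3 + 61 + 11 = 75 days.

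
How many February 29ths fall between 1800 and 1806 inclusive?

1

Years divisible by 4 in [1800, 1806]: 1800, 1804.
Of these, 1800 is divisible by 100 but not 400, so not leap.
Leap years: 2 − 1 = 1.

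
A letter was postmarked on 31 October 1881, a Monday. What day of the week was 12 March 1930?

Wednesday

Day-of-year of October 31, 1881: 304.
Day-of-year of March 12, 1930: 71.
1881 has 365 days, so 365 − 304 = 61 days remain in 1881.
Full years 1882–1929: 37 common + 11 leap = 37×365 + 11×366 = 17531 days.
Total: 61 + 17531 + 71 = 17663 days.
17663 mod 7 = 2, so 2 days after Monday is Wednesday.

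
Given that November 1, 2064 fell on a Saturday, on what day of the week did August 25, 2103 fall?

Saturday

Day-of-year of November 1, 2064: 306.
Day-of-year of August 25, 2103: 237.
2064 has 366 days, so 366 − 306 = 60 days remain in 2064.
Full years 2065–2102: 30 common + 8 leap = 30×365 + 8×366 = 13878 days.
Total: 60 + 13878 + 237 = 14175 days.
14175 is a multiple of 7, so August 25, 2103 falls on the same weekday: Saturday.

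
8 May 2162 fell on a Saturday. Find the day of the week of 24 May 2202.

From May 8, 2162 to May 8, 2202: 40 years, of which 9 contain a Feb 29 — 31×365 + 9×366 = 14609 days.
(2200 is not a leap year (divisible by 100 but not 400).)
Within May 2202: 24 − 8 = 16 days.
Total: 14625 days.
14625 mod 7 = 2, so 2 days after Saturday is Monday.

Monday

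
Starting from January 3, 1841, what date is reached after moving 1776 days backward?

February 23, 1836

Count 1776 days before January 3, 1841:
February 23, 1836 → February 23, 1837: 366 days (1836 is a leap year).
February 23, 1837 → February 23, 1838: 365 days.
February 23, 1838 → February 23, 1839: 365 days.
February 23, 1839 → February 23, 1840: 365 days.
February 1840: 29 − 23 = 6 days remain (1840 is a leap year, so February has 29 days).
Then 10 full months totalling 306 days.
January 1–3, 1841: 3 days.
Residual: 315 days.
Total: 1776 days.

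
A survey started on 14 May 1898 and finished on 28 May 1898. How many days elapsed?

Within May 1898: 28 − 14 = 14 days.

14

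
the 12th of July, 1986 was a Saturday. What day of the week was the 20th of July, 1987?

Monday

July 1986: 31 − 12 = 19 days remain.
Then 11 full months totalling 334 days.
July 1–20, 1987: 20 days.
Total: 19 + 334 + 20 = 373 days.
373 mod 7 = 2, so 2 days after Saturday is Monday.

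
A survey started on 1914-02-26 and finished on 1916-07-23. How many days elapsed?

February 1914: 28 − 26 = 2 days remain (1914 is not a leap year, so February has 28 days).
Then 28 full months totalling 853 days.
July 1–23, 1916: 23 days.
Total: 2 + 853 + 23 = 878 days.

878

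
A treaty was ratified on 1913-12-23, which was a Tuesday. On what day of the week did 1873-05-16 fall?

Friday

Count forward from the earlier date (May 16, 1873) to the later (December 23, 1913):
From May 16, 1873 to May 16, 1913: 40 years, of which 9 contain a Feb 29 — 31×365 + 9×366 = 14609 days.
(1900 is not a leap year (divisible by 100 but not 400).)
May 1913: 31 − 16 = 15 days remain.
Then June (30), July (31), August (31), September (30), October (31), November (30): 30 + 31 + 31 + 30 + 31 + 30 = 183 days.
December 1–23, 1913: 23 days.
Residual: 221 days.
Total: 14830 days.
14830 mod 7 = 4, so 4 days before Tuesday is Friday.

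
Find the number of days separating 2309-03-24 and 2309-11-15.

March 2309: 31 − 24 = 7 days remain.
Then April (30), May (31), June (30), July (31), August (31), September (30), October (31): 30 + 31 + 30 + 31 + 31 + 30 + 31 = 214 days.
November 1–15, 2309: 15 days.
Total: 7 + 214 + 15 = 236 days.

236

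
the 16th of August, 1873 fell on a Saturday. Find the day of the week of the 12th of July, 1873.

Count forward from the earlier date (July 12, 1873) to the later (August 16, 1873):
July 1873: 31 − 12 = 19 days remain.
August 1–16, 1873: 16 days.
Total: 19 + 16 = 35 days.
35 is a multiple of 7, so the 12th of July, 1873 falls on the same weekday: Saturday.

Saturday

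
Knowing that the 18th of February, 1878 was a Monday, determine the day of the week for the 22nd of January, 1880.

February 18, 1878 → February 18, 1879: 365 days.
February 1879: 28 − 18 = 10 days remain (1879 is not a leap year, so February has 28 days).
Then 10 full months totalling 306 days.
January 1–22, 1880: 22 days.
Residual: 338 days.
Total: 703 days.
703 mod 7 = 3, so 3 days after Monday is Thursday.

Thursday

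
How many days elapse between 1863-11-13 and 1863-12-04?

21

November 1863: 30 − 13 = 17 days remain.
December 1–4, 1863: 4 days.
Total: 17 + 4 = 21 days.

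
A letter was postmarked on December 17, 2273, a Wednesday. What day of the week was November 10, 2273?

Monday

Count forward from the earlier date (November 10, 2273) to the later (December 17, 2273):
November 2273: 30 − 10 = 20 days remain.
December 1–17, 2273: 17 days.
Total: 20 + 17 = 37 days.
37 mod 7 = 2, so 2 days before Wednesday is Monday.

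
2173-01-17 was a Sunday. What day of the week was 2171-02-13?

Count forward from the earlier date (February 13, 2171) to the later (January 17, 2173):
February 2171: 28 − 13 = 15 days remain (2171 is not a leap year, so February has 28 days).
Then 22 full months totalling 672 days.
January 1–17, 2173: 17 days.
Total: 15 + 672 + 17 = 704 days.
704 mod 7 = 4, so 4 days before Sunday is Wednesday.

Wednesday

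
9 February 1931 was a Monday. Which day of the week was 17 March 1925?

Count forward from the earlier date (March 17, 1925) to the later (February 9, 1931):
Day-of-year of March 17, 1925: 76.
Day-of-year of February 9, 1931: 40.
1925 has 365 days, so 365 − 76 = 289 days remain in 1925.
Full years: 1926: 365; 1927: 365; 1928: 366; 1929: 365; 1930: 365. Sum = 1826.
Total: 289 + 1826 + 40 = 2155 days.
2155 mod 7 = 6, so 6 days before Monday is Tuesday.

Tuesday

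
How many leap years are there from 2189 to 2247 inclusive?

13

Years divisible by 4: 2192, 2196, …, 2244 — 14 in all.
Of these, 2200 is divisible by 100 but not 400, so not leap.
Leap years: 14 − 1 = 13.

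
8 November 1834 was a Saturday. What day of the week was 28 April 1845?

Monday

From November 8, 1834 to November 8, 1844: 10 years, of which 3 contain a Feb 29 — 7×365 + 3×366 = 3653 days.
November 1844: 30 − 8 = 22 days remain.
Then December (31), January (31), February 1845 (28), March (31): 31 + 31 + 28 + 31 = 121 days.
April 1–28, 1845: 28 days.
Residual: 171 days.
Total: 3824 days.
3824 mod 7 = 2, so 2 days after Saturday is Monday.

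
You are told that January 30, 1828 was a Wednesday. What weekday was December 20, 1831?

Day-of-year of January 30, 1828: 30.
Day-of-year of December 20, 1831: 354.
1828 has 366 days, so 366 − 30 = 336 days remain in 1828.
Full years: 1829: 365; 1830: 365. Sum = 730.
Total: 336 + 730 + 354 = 1420 days.
1420 mod 7 = 6, so 6 days after Wednesday is Tuesday.

Tuesday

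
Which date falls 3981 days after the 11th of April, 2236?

the 6th of March, 2247

Count 3981 days after April 11, 2236:
From April 11, 2236 to April 11, 2246: 10 years, of which 2 contain a Feb 29 — 8×365 + 2×366 = 3652 days.
April 2246: 30 − 11 = 19 days remain.
Then 10 full months totalling 304 days.
March 1–6, 2247: 6 days.
Residual: 329 days.
Total: 3981 days.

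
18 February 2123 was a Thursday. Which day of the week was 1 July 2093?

Wednesday

Count forward from the earlier date (July 1, 2093) to the later (February 18, 2123):
Day-of-year of July 1, 2093: 182.
Day-of-year of February 18, 2123: 49.
2093 has 365 days, so 365 − 182 = 183 days remain in 2093.
Full years 2094–2122: 23 common + 6 leap = 23×365 + 6×366 = 10591 days.
Total: 183 + 10591 + 49 = 10823 days.
10823 mod 7 = 1, so 1 day before Thursday is Wednesday.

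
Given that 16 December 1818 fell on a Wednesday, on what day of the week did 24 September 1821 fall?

Day-of-year of December 16, 1818: 350.
Day-of-year of September 24, 1821: 267.
1818 has 365 days, so 365 − 350 = 15 days remain in 1818.
Full years: 1819: 365; 1820: 366. Sum = 731.
Total: 15 + 731 + 267 = 1013 days.
1013 mod 7 = 5, so 5 days after Wednesday is Monday.

Monday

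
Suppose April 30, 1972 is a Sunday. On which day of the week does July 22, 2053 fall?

Day-of-year of April 30, 1972: 121.
Day-of-year of July 22, 2053: 203.
1972 has 366 days, so 366 − 121 = 245 days remain in 1972.
Full years 1973–2052: 60 common + 20 leap = 60×365 + 20×366 = 29220 days.
Total: 245 + 29220 + 203 = 29668 days.
29668 mod 7 = 2, so 2 days after Sunday is Tuesday.

Tuesday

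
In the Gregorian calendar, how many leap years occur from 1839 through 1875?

9

Years divisible by 4 in [1839, 1875]: 1840, 1844, 1848, 1852, 1856, 1860, 1864, 1868, 1872.
No century exceptions apply. Count: 9.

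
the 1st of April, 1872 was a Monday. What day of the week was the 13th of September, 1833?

Friday

Count forward from the earlier date (September 13, 1833) to the later (April 1, 1872):
From September 13, 1833 to September 13, 1871: 38 years, of which 9 contain a Feb 29 — 29×365 + 9×366 = 13879 days.
September 1871: 30 − 13 = 17 days remain.
Then October (31), November (30), December (31), January (31), February 1872 (29), March (31): 31 + 30 + 31 + 31 + 29 + 31 = 183 days.
April 1, 1872: 1 day.
Residual: 201 days.
Total: 14080 days.
14080 mod 7 = 3, so 3 days before Monday is Friday.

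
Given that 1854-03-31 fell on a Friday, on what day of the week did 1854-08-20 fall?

March 1854: 31 − 31 = 0 days remain.
Then April (30), May (31), June (30), July (31): 30 + 31 + 30 + 31 = 122 days.
August 1–20, 1854: 20 days.
Total: 0 + 122 + 20 = 142 days.
142 mod 7 = 2, so 2 days after Friday is Sunday.

Sunday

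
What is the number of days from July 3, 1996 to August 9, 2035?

From July 3, 1996 to July 3, 2035: 39 years, of which 9 contain a Feb 29 — 30×365 + 9×366 = 14244 days.
(2000 is a leap year (divisible by 400).)
July 2035: 31 − 3 = 28 days remain.
August 1–9, 2035: 9 days.
Residual: 37 days.
Total: 14281 days.

14281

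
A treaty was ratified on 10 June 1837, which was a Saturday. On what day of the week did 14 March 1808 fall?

Monday

Count forward from the earlier date (March 14, 1808) to the later (June 10, 1837):
From March 14, 1808 to March 14, 1837: 29 years, of which 7 contain a Feb 29 — 22×365 + 7×366 = 10592 days.
March 1837: 31 − 14 = 17 days remain.
Then April (30), May (31): 30 + 31 = 61 days.
June 1–10, 1837: 10 days.
Residual: 88 days.
Total: 10680 days.
10680 mod 7 = 5, so 5 days before Saturday is Monday.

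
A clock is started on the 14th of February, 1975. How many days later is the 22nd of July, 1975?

February 1975: 28 − 14 = 14 days remain (1975 is not a leap year, so February has 28 days).
Then March (31), April (30), May (31), June (30): 31 + 30 + 31 + 30 = 122 days.
July 1–22, 1975: 22 days.
Total: 14 + 122 + 22 = 158 days.

158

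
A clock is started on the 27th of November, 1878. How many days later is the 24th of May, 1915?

Day-of-year of November 27, 1878: 331.
Day-of-year of May 24, 1915: 144.
1878 has 365 days, so 365 − 331 = 34 days remain in 1878.
Full years 1879–1914: 28 common + 8 leap = 28×365 + 8×366 = 13148 days.
Total: 34 + 13148 + 144 = 13326 days.

13326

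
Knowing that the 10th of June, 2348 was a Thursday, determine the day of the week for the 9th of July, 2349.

Day-of-year of June 10, 2348: 162.
Day-of-year of July 9, 2349: 190.
2348 has 366 days, so 366 − 162 = 204 days remain in 2348.
Total: 204 + 190 = 394 days.
394 mod 7 = 2, so 2 days after Thursday is Saturday.

Saturday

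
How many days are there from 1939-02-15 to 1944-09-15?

Day-of-year of February 15, 1939: 46.
Day-of-year of September 15, 1944: 259.
1939 has 365 days, so 365 − 46 = 319 days remain in 1939.
Full years: 1940: 366; 1941: 365; 1942: 365; 1943: 365. Sum = 1461.
Total: 319 + 1461 + 259 = 2039 days.

2039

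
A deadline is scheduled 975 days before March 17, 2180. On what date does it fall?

July 16, 2177

Count 975 days before March 17, 2180:
July 16, 2177 → July 16, 2178: 365 days.
July 16, 2178 → July 16, 2179: 365 days.
July 2179: 31 − 16 = 15 days remain.
Then August (31), September (30), October (31), November (30), December (31), January (31), February 2180 (29): 31 + 30 + 31 + 30 + 31 + 31 + 29 = 213 days.
March 1–17, 2180: 17 days.
Residual: 245 days.
Total: 975 days.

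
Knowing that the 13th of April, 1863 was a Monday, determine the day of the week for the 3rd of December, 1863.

April 1863: 30 − 13 = 17 days remain.
Then May (31), June (30), July (31), August (31), September (30), October (31), November (30): 31 + 30 + 31 + 31 + 30 + 31 + 30 = 214 days.
December 1–3, 1863: 3 days.
Total: 17 + 214 + 3 = 234 days.
234 mod 7 = 3, so 3 days after Monday is Thursday.

Thursday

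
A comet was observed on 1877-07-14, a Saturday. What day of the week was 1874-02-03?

Tuesday

Count forward from the earlier date (February 3, 1874) to the later (July 14, 1877):
February 3, 1874 → February 3, 1875: 365 days.
February 3, 1875 → February 3, 1876: 365 days.
February 3, 1876 → February 3, 1877: 366 days (1876 is a leap year).
February 1877: 28 − 3 = 25 days remain (1877 is not a leap year, so February has 28 days).
Then March (31), April (30), May (31), June (30): 31 + 30 + 31 + 30 = 122 days.
July 1–14, 1877: 14 days.
Residual: 161 days.
Total: 1257 days.
1257 mod 7 = 4, so 4 days before Saturday is Tuesday.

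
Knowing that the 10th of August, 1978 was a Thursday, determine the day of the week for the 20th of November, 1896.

Friday

Count forward from the earlier date (November 20, 1896) to the later (August 10, 1978):
Day-of-year of November 20, 1896: 325.
Day-of-year of August 10, 1978: 222.
1896 has 366 days, so 366 − 325 = 41 days remain in 1896.
Full years 1897–1977: 62 common + 19 leap = 62×365 + 19×366 = 29584 days.
Total: 41 + 29584 + 222 = 29847 days.
29847 mod 7 = 6, so 6 days before Thursday is Friday.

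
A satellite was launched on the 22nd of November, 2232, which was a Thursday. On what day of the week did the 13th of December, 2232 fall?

November 2232: 30 − 22 = 8 days remain.
December 1–13, 2232: 13 days.
Total: 8 + 13 = 21 days.
21 is a multiple of 7, so the 13th of December, 2232 falls on the same weekday: Thursday.

Thursday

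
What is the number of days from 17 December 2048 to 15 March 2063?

5201

From December 17, 2048 to December 17, 2062: 14 years, of which 3 contain a Feb 29 — 11×365 + 3×366 = 5113 days.
December 2062: 31 − 17 = 14 days remain.
Then January (31), February 2063 (28): 31 + 28 = 59 days.
March 1–15, 2063: 15 days.
Residual: 88 days.
Total: 5201 days.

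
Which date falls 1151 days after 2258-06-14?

2261-08-08

Count 1151 days after June 14, 2258:
June 14, 2258 → June 14, 2259: 365 days.
June 14, 2259 → June 14, 2260: 366 days (2260 is a leap year).
June 14, 2260 → June 14, 2261: 365 days.
June 2261: 30 − 14 = 16 days remain.
Then July (31): 31 days.
August 1–8, 2261: 8 days.
Residual: 55 days.
Total: 1151 days.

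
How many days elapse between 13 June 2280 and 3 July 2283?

Day-of-year of June 13, 2280: 165.
Day-of-year of July 3, 2283: 184.
2280 has 366 days, so 366 − 165 = 201 days remain in 2280.
Full years: 2281: 365; 2282: 365. Sum = 730.
Total: 201 + 730 + 184 = 1115 days.

1115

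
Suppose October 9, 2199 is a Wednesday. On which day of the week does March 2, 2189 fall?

Count forward from the earlier date (March 2, 2189) to the later (October 9, 2199):
From March 2, 2189 to March 2, 2199: 10 years, of which 2 contain a Feb 29 — 8×365 + 2×366 = 3652 days.
March 2199: 31 − 2 = 29 days remain.
Then April (30), May (31), June (30), July (31), August (31), September (30): 30 + 31 + 30 + 31 + 31 + 30 = 183 days.
October 1–9, 2199: 9 days.
Residual: 221 days.
Total: 3873 days.
3873 mod 7 = 2, so 2 days before Wednesday is Monday.

Monday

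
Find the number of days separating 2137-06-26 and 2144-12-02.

Day-of-year of June 26, 2137: 177.
Day-of-year of December 2, 2144: 337.
2137 has 365 days, so 365 − 177 = 188 days remain in 2137.
Full years: 2138: 365; 2139: 365; 2140: 366; 2141: 365; 2142: 365; 2143: 365. Sum = 2191.
Total: 188 + 2191 + 337 = 2716 days.

2716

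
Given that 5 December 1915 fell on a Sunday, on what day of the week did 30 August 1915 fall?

Count forward from the earlier date (August 30, 1915) to the later (December 5, 1915):
August 1915: 31 − 30 = 1 day remains.
Then September (30), October (31), November (30): 30 + 31 + 30 = 91 days.
December 1–5, 1915: 5 days.
Total: 1 + 91 + 5 = 97 days.
97 mod 7 = 6, so 6 days before Sunday is Monday.

Monday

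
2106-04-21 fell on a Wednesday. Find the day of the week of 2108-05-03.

April 21, 2106 → April 21, 2107: 365 days.
April 21, 2107 → April 21, 2108: 366 days (2108 is a leap year).
April 2108: 30 − 21 = 9 days remain.
May 1–3, 2108: 3 days.
Residual: 12 days.
Total: 743 days.
743 mod 7 = 1, so 1 day after Wednesday is Thursday.

Thursday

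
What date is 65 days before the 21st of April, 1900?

the 15th of February, 1900

Count 65 days before April 21, 1900:
February 1900: 28 − 15 = 13 days remain (1900 is not a leap year (divisible by 100 but not 400), so February has 28 days).
Then March (31): 31 days.
April 1–21, 1900: 21 days.
Total: 13 + 31 + 21 = 65 days.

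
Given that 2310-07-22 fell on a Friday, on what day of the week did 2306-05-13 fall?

Count forward from the earlier date (May 13, 2306) to the later (July 22, 2310):
May 13, 2306 → May 13, 2307: 365 days.
May 13, 2307 → May 13, 2308: 366 days (2308 is a leap year).
May 13, 2308 → May 13, 2309: 365 days.
May 13, 2309 → May 13, 2310: 365 days.
May 2310: 31 − 13 = 18 days remain.
Then June (30): 30 days.
July 1–22, 2310: 22 days.
Residual: 70 days.
Total: 1531 days.
1531 mod 7 = 5, so 5 days before Friday is Sunday.

Sunday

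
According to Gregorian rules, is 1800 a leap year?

1800 is not a leap year (divisible by 100 but not 400).

No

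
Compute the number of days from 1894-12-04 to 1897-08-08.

December 4, 1894 → December 4, 1895: 365 days.
December 4, 1895 → December 4, 1896: 366 days (1896 is a leap year).
December 1896: 31 − 4 = 27 days remain.
Then January (31), February 1897 (28), March (31), April (30), May (31), June (30), July (31): 31 + 28 + 31 + 30 + 31 + 30 + 31 = 212 days.
August 1–8, 1897: 8 days.
Residual: 247 days.
Total: 978 days.

978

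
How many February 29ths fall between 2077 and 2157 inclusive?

19

Years divisible by 4: 2080, 2084, …, 2156 — 20 in all.
Of these, 2100 is divisible by 100 but not 400, so not leap.
Leap years: 20 − 1 = 19.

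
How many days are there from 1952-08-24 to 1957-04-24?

1704

August 24, 1952 → August 24, 1953: 365 days.
August 24, 1953 → August 24, 1954: 365 days.
August 24, 1954 → August 24, 1955: 365 days.
August 24, 1955 → August 24, 1956: 366 days (1956 is a leap year).
August 1956: 31 − 24 = 7 days remain.
Then September (30), October (31), November (30), December (31), January (31), February 1957 (28), March (31): 30 + 31 + 30 + 31 + 31 + 28 + 31 = 212 days.
April 1–24, 1957: 24 days.
Residual: 243 days.
Total: 1704 days.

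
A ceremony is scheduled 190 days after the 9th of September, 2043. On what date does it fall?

the 17th of March, 2044

Count 190 days after September 9, 2043:
September 2043: 30 − 9 = 21 days remain.
Then October (31), November (30), December (31), January (31), February 2044 (29): 31 + 30 + 31 + 31 + 29 = 152 days.
March 1–17, 2044: 17 days.
Residual: 190 days.
Total: 190 days.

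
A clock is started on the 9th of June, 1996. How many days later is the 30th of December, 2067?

26136

From June 9, 1996 to June 9, 2067: 71 years, of which 17 contain a Feb 29 — 54×365 + 17×366 = 25932 days.
(2000 is a leap year (divisible by 400).)
June 2067: 30 − 9 = 21 days remain.
Then July (31), August (31), September (30), October (31), November (30): 31 + 31 + 30 + 31 + 30 = 153 days.
December 1–30, 2067: 30 days.
Residual: 204 days.
Total: 26136 days.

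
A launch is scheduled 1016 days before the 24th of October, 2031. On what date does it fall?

the 11th of January, 2029

Count 1016 days before October 24, 2031:
Day-of-year of January 11, 2029: 11.
Day-of-year of October 24, 2031: 297.
2029 has 365 days, so 365 − 11 = 354 days remain in 2029.
Full years: 2030: 365. Sum = 365.
Total: 354 + 365 + 297 = 1016 days.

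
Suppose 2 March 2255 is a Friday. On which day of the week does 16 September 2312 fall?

From March 2, 2255 to March 2, 2312: 57 years, of which 14 contain a Feb 29 — 43×365 + 14×366 = 20819 days.
(2300 is not a leap year (divisible by 100 but not 400).)
March 2312: 31 − 2 = 29 days remain.
Then April (30), May (31), June (30), July (31), August (31): 30 + 31 + 30 + 31 + 31 = 153 days.
September 1–16, 2312: 16 days.
Residual: 198 days.
Total: 21017 days.
21017 mod 7 = 3, so 3 days after Friday is Monday.

Monday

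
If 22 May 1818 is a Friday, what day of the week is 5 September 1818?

May 1818: 31 − 22 = 9 days remain.
Then June (30), July (31), August (31): 30 + 31 + 31 = 92 days.
September 1–5, 1818: 5 days.
Total: 9 + 92 + 5 = 106 days.
106 mod 7 = 1, so 1 day after Friday is Saturday.

Saturday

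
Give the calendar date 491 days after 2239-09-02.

2241-01-05

Count 491 days after September 2, 2239:
September 2, 2239 → September 2, 2240: 366 days (2240 is a leap year).
September 2240: 30 − 2 = 28 days remain.
Then October (31), November (30), December (31): 31 + 30 + 31 = 92 days.
January 1–5, 2241: 5 days.
Residual: 125 days.
Total: 491 days.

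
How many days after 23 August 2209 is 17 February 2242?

From August 23, 2209 to August 23, 2241: 32 years, of which 8 contain a Feb 29 — 24×365 + 8×366 = 11688 days.
August 2241: 31 − 23 = 8 days remain.
Then September (30), October (31), November (30), December (31), January (31): 30 + 31 + 30 + 31 + 31 = 153 days.
February 1–17, 2242: 17 days (2242 is not a leap year).
Residual: 178 days.
Total: 11866 days.

11866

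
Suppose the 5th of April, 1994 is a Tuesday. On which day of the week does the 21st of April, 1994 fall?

Thursday

Within April 1994: 21 − 5 = 16 days.
16 mod 7 = 2, so 2 days after Tuesday is Thursday.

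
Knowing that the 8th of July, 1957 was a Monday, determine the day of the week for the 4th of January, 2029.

Thursday

From July 8, 1957 to July 8, 2028: 71 years, of which 18 contain a Feb 29 — 53×365 + 18×366 = 25933 days.
(2000 is a leap year (divisible by 400).)
July 2028: 31 − 8 = 23 days remain.
Then August (31), September (30), October (31), November (30), December (31): 31 + 30 + 31 + 30 + 31 = 153 days.
January 1–4, 2029: 4 days.
Residual: 180 days.
Total: 26113 days.
26113 mod 7 = 3, so 3 days after Monday is Thursday.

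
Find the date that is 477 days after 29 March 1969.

19 July 1970

Count 477 days after March 29, 1969:
March 29, 1969 → March 29, 1970: 365 days.
March 1970: 31 − 29 = 2 days remain.
Then April (30), May (31), June (30): 30 + 31 + 30 = 91 days.
July 1–19, 1970: 19 days.
Residual: 112 days.
Total: 477 days.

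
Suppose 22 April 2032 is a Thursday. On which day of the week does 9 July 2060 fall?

Day-of-year of April 22, 2032: 113.
Day-of-year of July 9, 2060: 191.
2032 has 366 days, so 366 − 113 = 253 days remain in 2032.
Full years 2033–2059: 21 common + 6 leap = 21×365 + 6×366 = 9861 days.
Total: 253 + 9861 + 191 = 10305 days.
10305 mod 7 = 1, so 1 day after Thursday is Friday.

Friday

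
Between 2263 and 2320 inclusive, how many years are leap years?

Years divisible by 4: 2264, 2268, …, 2320 — 15 in all.
Of these, 2300 is divisible by 100 but not 400, so not leap.
Leap years: 15 − 1 = 14.

14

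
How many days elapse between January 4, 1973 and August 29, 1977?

Day-of-year of January 4, 1973: 4.
Day-of-year of August 29, 1977: 241.
1973 has 365 days, so 365 − 4 = 361 days remain in 1973.
Full years: 1974: 365; 1975: 365; 1976: 366. Sum = 1096.
Total: 361 + 1096 + 241 = 1698 days.

1698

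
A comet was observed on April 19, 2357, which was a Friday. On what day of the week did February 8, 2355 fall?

Tuesday

Count forward from the earlier date (February 8, 2355) to the later (April 19, 2357):
February 8, 2355 → February 8, 2356: 365 days.
February 8, 2356 → February 8, 2357: 366 days (2356 is a leap year).
February 2357: 28 − 8 = 20 days remain (2357 is not a leap year, so February has 28 days).
Then March (31): 31 days.
April 1–19, 2357: 19 days.
Residual: 70 days.
Total: 801 days.
801 mod 7 = 3, so 3 days before Friday is Tuesday.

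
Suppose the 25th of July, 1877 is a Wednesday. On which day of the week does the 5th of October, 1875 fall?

Count forward from the earlier date (October 5, 1875) to the later (July 25, 1877):
October 1875: 31 − 5 = 26 days remain.
Then 20 full months totalling 608 days.
July 1–25, 1877: 25 days.
Total: 26 + 608 + 25 = 659 days.
659 mod 7 = 1, so 1 day before Wednesday is Tuesday.

Tuesday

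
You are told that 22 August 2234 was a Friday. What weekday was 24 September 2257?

Day-of-year of August 22, 2234: 234.
Day-of-year of September 24, 2257: 267.
2234 has 365 days, so 365 − 234 = 131 days remain in 2234.
Full years 2235–2256: 16 common + 6 leap = 16×365 + 6×366 = 8036 days.
Total: 131 + 8036 + 267 = 8434 days.
8434 mod 7 = 6, so 6 days after Friday is Thursday.

Thursday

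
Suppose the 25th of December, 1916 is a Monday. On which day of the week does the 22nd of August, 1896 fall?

Count forward from the earlier date (August 22, 1896) to the later (December 25, 1916):
Day-of-year of August 22, 1896: 235.
Day-of-year of December 25, 1916: 360.
1896 has 366 days, so 366 − 235 = 131 days remain in 1896.
Full years 1897–1915: 16 common + 3 leap = 16×365 + 3×366 = 6938 days.
Total: 131 + 6938 + 360 = 7429 days.
7429 mod 7 = 2, so 2 days before Monday is Saturday.

Saturday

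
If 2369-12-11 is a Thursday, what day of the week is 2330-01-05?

Count forward from the earlier date (January 5, 2330) to the later (December 11, 2369):
Day-of-year of January 5, 2330: 5.
Day-of-year of December 11, 2369: 345.
2330 has 365 days, so 365 − 5 = 360 days remain in 2330.
Full years 2331–2368: 28 common + 10 leap = 28×365 + 10×366 = 13880 days.
Total: 360 + 13880 + 345 = 14585 days.
14585 mod 7 = 4, so 4 days before Thursday is Sunday.

Sunday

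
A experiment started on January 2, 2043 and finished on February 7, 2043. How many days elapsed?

36

January 2043: 31 − 2 = 29 days remain.
February 1–7, 2043: 7 days (2043 is not a leap year).
Total: 29 + 7 = 36 days.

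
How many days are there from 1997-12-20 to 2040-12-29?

15715

From December 20, 1997 to December 20, 2040: 43 years, of which 11 contain a Feb 29 — 32×365 + 11×366 = 15706 days.
(2000 is a leap year (divisible by 400).)
Within December 2040: 29 − 20 = 9 days.
Total: 15715 days.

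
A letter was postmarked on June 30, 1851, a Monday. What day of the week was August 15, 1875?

From June 30, 1851 to June 30, 1875: 24 years, of which 6 contain a Feb 29 — 18×365 + 6×366 = 8766 days.
June 1875: 30 − 30 = 0 days remain.
Then July (31): 31 days.
August 1–15, 1875: 15 days.
Residual: 46 days.
Total: 8812 days.
8812 mod 7 = 6, so 6 days after Monday is Sunday.

Sunday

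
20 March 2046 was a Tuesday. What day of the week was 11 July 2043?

Saturday

Count forward from the earlier date (July 11, 2043) to the later (March 20, 2046):
Day-of-year of July 11, 2043: 192.
Day-of-year of March 20, 2046: 79.
2043 has 365 days, so 365 − 192 = 173 days remain in 2043.
Full years: 2044: 366; 2045: 365. Sum = 731.
Total: 173 + 731 + 79 = 983 days.
983 mod 7 = 3, so 3 days before Tuesday is Saturday.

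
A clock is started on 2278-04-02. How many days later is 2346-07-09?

From April 2, 2278 to April 2, 2346: 68 years, of which 16 contain a Feb 29 — 52×365 + 16×366 = 24836 days.
(2300 is not a leap year (divisible by 100 but not 400).)
April 2346: 30 − 2 = 28 days remain.
Then May (31), June (30): 31 + 30 = 61 days.
July 1–9, 2346: 9 days.
Residual: 98 days.
Total: 24934 days.

24934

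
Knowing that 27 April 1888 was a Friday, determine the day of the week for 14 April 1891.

Tuesday

Day-of-year of April 27, 1888: 118.
Day-of-year of April 14, 1891: 104.
1888 has 366 days, so 366 − 118 = 248 days remain in 1888.
Full years: 1889: 365; 1890: 365. Sum = 730.
Total: 248 + 730 + 104 = 1082 days.
1082 mod 7 = 4, so 4 days after Friday is Tuesday.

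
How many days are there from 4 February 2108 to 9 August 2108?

187

February 2108: 29 − 4 = 25 days remain (2108 is a leap year, so February has 29 days).
Then March (31), April (30), May (31), June (30), July (31): 31 + 30 + 31 + 30 + 31 = 153 days.
August 1–9, 2108: 9 days.
Total: 25 + 153 + 9 = 187 days.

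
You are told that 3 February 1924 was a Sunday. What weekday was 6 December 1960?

Day-of-year of February 3, 1924: 34.
Day-of-year of December 6, 1960: 341.
1924 has 366 days, so 366 − 34 = 332 days remain in 1924.
Full years 1925–1959: 27 common + 8 leap = 27×365 + 8×366 = 12783 days.
Total: 332 + 12783 + 341 = 13456 days.
13456 mod 7 = 2, so 2 days after Sunday is Tuesday.

Tuesday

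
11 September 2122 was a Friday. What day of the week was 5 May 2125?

Saturday

Day-of-year of September 11, 2122: 254.
Day-of-year of May 5, 2125: 125.
2122 has 365 days, so 365 − 254 = 111 days remain in 2122.
Full years: 2123: 365; 2124: 366. Sum = 731.
Total: 111 + 731 + 125 = 967 days.
967 mod 7 = 1, so 1 day after Friday is Saturday.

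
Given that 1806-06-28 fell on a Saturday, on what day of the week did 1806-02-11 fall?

Count forward from the earlier date (February 11, 1806) to the later (June 28, 1806):
February 1806: 28 − 11 = 17 days remain (1806 is not a leap year, so February has 28 days).
Then March (31), April (30), May (31): 31 + 30 + 31 = 92 days.
June 1–28, 1806: 28 days.
Total: 17 + 92 + 28 = 137 days.
137 mod 7 = 4, so 4 days before Saturday is Tuesday.

Tuesday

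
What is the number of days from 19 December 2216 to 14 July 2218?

December 19, 2216 → December 19, 2217: 365 days.
December 2217: 31 − 19 = 12 days remain.
Then January (31), February 2218 (28), March (31), April (30), May (31), June (30): 31 + 28 + 31 + 30 + 31 + 30 = 181 days.
July 1–14, 2218: 14 days.
Residual: 207 days.
Total: 572 days.

572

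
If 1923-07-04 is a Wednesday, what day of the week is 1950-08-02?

Wednesday

Day-of-year of July 4, 1923: 185.
Day-of-year of August 2, 1950: 214.
1923 has 365 days, so 365 − 185 = 180 days remain in 1923.
Full years 1924–1949: 19 common + 7 leap = 19×365 + 7×366 = 9497 days.
Total: 180 + 9497 + 214 = 9891 days.
9891 is a multiple of 7, so 1950-08-02 falls on the same weekday: Wednesday.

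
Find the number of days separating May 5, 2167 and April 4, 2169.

700

Day-of-year of May 5, 2167: 125.
Day-of-year of April 4, 2169: 94.
2167 has 365 days, so 365 − 125 = 240 days remain in 2167.
Full years: 2168: 366. Sum = 366.
Total: 240 + 366 + 94 = 700 days.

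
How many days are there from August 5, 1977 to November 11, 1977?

August 1977: 31 − 5 = 26 days remain.
Then September (30), October (31): 30 + 31 = 61 days.
November 1–11, 1977: 11 days.
Total: 26 + 61 + 11 = 98 days.

98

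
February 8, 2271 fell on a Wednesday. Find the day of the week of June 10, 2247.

Thursday

Count forward from the earlier date (June 10, 2247) to the later (February 8, 2271):
Day-of-year of June 10, 2247: 161.
Day-of-year of February 8, 2271: 39.
2247 has 365 days, so 365 − 161 = 204 days remain in 2247.
Full years 2248–2270: 17 common + 6 leap = 17×365 + 6×366 = 8401 days.
Total: 204 + 8401 + 39 = 8644 days.
8644 mod 7 = 6, so 6 days before Wednesday is Thursday.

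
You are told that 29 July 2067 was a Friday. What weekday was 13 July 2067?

Wednesday

Count forward from the earlier date (July 13, 2067) to the later (July 29, 2067):
Within July 2067: 29 − 13 = 16 days.
16 mod 7 = 2, so 2 days before Friday is Wednesday.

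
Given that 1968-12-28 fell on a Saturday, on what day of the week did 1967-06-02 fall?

Count forward from the earlier date (June 2, 1967) to the later (December 28, 1968):
June 1967: 30 − 2 = 28 days remain.
Then 17 full months totalling 519 days.
December 1–28, 1968: 28 days.
Total: 28 + 519 + 28 = 575 days.
575 mod 7 = 1, so 1 day before Saturday is Friday.

Friday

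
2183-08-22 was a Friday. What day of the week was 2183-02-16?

Count forward from the earlier date (February 16, 2183) to the later (August 22, 2183):
February 2183: 28 − 16 = 12 days remain (2183 is not a leap year, so February has 28 days).
Then March (31), April (30), May (31), June (30), July (31): 31 + 30 + 31 + 30 + 31 = 153 days.
August 1–22, 2183: 22 days.
Total: 12 + 153 + 22 = 187 days.
187 mod 7 = 5, so 5 days before Friday is Sunday.

Sunday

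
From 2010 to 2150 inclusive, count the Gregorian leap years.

34

Years divisible by 4: 2012, 2016, …, 2148 — 35 in all.
Of these, 2100 is divisible by 100 but not 400, so not leap.
Leap years: 35 − 1 = 34.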